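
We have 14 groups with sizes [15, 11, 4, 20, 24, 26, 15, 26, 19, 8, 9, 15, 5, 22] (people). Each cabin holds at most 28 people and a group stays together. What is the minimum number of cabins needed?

9

Total = 26 + 26 + 24 + 22 + 20 + 19 + 15 + 15 + 15 + 11 + 9 + 8 + 5 + 4 = 219 people.
Lower bound: ⌈219/28⌉ = 8 cabins.
Also, 9 groups each exceed 14 people, and no two of those can share a cabin, so at least 9 cabins are needed.
A packing using 9 cabins:
  cabin 1: 26 = 26
  cabin 2: 26 = 26
  cabin 3: 24 + 4 = 28
  cabin 4: 22 + 5 = 27
  cabin 5: 20 + 8 = 28
  cabin 6: 19 + 9 = 28
  cabin 7: 15 + 11 = 26
  cabin 8: 15 = 15
  cabin 9: 15 = 15
This matches the lower bound, so 9 is optimal.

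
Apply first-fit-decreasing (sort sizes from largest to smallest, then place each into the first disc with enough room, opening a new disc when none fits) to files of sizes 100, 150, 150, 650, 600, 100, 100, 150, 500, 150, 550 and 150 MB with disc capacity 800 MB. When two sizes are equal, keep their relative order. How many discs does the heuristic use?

Sorted descending: 650, 600, 550, 500, 150, 150, 150, 150, 150, 100, 100, 100.
  650 → disc 1 (new)  [load 650/800]
  600 → disc 2 (new)  [load 600/800]
  550 → disc 3 (new)  [load 550/800]
  500 → disc 4 (new)  [load 500/800]
  150 → disc 1  [load 800/800]
  150 → disc 2  [load 750/800]
  150 → disc 3  [load 700/800]
  150 → disc 4  [load 650/800]
  150 → disc 4  [load 800/800]
  100 → disc 3  [load 800/800]
  100 → disc 5 (new)  [load 100/800]
  100 → disc 5  [load 200/800]
5 discs opened.

5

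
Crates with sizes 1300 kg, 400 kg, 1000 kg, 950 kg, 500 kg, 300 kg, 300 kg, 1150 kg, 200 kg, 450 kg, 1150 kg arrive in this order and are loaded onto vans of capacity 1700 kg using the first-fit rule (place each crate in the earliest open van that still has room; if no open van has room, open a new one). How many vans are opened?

5

  1300 → van 1 (new)  [load 1300/1700]
  400 → van 1  [load 1700/1700]
  1000 → van 2 (new)  [load 1000/1700]
  950 → van 3 (new)  [load 950/1700]
  500 → van 2  [load 1500/1700]
  300 → van 3  [load 1250/1700]
  300 → van 3  [load 1550/1700]
  1150 → van 4 (new)  [load 1150/1700]
  200 → van 2  [load 1700/1700]
  450 → van 4  [load 1600/1700]
  1150 → van 5 (new)  [load 1150/1700]
5 vans opened.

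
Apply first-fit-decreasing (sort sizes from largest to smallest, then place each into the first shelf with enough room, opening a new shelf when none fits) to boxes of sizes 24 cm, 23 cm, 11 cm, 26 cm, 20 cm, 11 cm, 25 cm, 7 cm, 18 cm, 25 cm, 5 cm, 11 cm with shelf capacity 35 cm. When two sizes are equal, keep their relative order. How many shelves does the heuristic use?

Sorted descending: 26, 25, 25, 24, 23, 20, 18, 11, 11, 11, 7, 5.
  26 → shelf 1 (new)  [load 26/35]
  25 → shelf 2 (new)  [load 25/35]
  25 → shelf 3 (new)  [load 25/35]
  24 → shelf 4 (new)  [load 24/35]
  23 → shelf 5 (new)  [load 23/35]
  20 → shelf 6 (new)  [load 20/35]
  18 → shelf 7 (new)  [load 18/35]
  11 → shelf 4  [load 35/35]
  11 → shelf 5  [load 34/35]
  11 → shelf 6  [load 31/35]
  7 → shelf 1  [load 33/35]
  5 → shelf 2  [load 30/35]
7 shelves opened.

7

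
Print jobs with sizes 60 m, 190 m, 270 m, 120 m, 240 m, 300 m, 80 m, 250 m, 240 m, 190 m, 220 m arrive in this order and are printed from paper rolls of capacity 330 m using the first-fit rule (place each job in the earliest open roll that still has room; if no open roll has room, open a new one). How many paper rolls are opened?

  60 → roll 1 (new)  [load 60/330]
  190 → roll 1  [load 250/330]
  270 → roll 2 (new)  [load 270/330]
  120 → roll 3 (new)  [load 120/330]
  240 → roll 4 (new)  [load 240/330]
  300 → roll 5 (new)  [load 300/330]
  80 → roll 1  [load 330/330]
  250 → roll 6 (new)  [load 250/330]
  240 → roll 7 (new)  [load 240/330]
  190 → roll 3  [load 310/330]
  220 → roll 8 (new)  [load 220/330]
8 paper rolls opened.

8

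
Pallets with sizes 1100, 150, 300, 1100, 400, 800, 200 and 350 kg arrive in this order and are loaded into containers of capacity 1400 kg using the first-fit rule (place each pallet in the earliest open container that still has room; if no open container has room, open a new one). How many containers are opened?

  1100 → container 1 (new)  [load 1100/1400]
  150 → container 1  [load 1250/1400]
  300 → container 2 (new)  [load 300/1400]
  1100 → container 2  [load 1400/1400]
  400 → container 3 (new)  [load 400/1400]
  800 → container 3  [load 1200/1400]
  200 → container 3  [load 1400/1400]
  350 → container 4 (new)  [load 350/1400]
4 containers opened.

4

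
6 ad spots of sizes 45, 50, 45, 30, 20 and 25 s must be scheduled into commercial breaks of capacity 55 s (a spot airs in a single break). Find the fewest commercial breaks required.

Total = 50 + 45 + 45 + 30 + 25 + 20 = 215 s.
Lower bound: ⌈215/55⌉ = 4 commercial breaks.
A packing using 5 commercial breaks:
  break 1: 50 = 50
  break 2: 45 = 45
  break 3: 45 = 45
  break 4: 30 + 25 = 55
  break 5: 20 = 20
No arrangement into 4 commercial breaks stays within capacity, so 5 is optimal.

5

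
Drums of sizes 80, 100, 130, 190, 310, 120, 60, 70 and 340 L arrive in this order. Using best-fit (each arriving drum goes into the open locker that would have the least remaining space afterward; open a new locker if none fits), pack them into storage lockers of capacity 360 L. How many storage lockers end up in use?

  80 → locker 1 (new)  [load 80/360]
  100 → locker 1  [load 180/360]
  130 → locker 1  [load 310/360]
  190 → locker 2 (new)  [load 190/360]
  310 → locker 3 (new)  [load 310/360]
  120 → locker 2  [load 310/360]
  60 → locker 4 (new)  [load 60/360]
  70 → locker 4  [load 130/360]
  340 → locker 5 (new)  [load 340/360]
5 storage lockers opened.

5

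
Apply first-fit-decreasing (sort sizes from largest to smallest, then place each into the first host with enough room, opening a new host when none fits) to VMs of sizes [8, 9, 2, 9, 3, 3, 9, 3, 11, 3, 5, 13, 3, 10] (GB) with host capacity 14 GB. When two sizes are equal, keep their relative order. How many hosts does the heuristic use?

7

Sorted descending: 13, 11, 10, 9, 9, 9, 8, 5, 3, 3, 3, 3, 3, 2.
  13 → host 1 (new)  [load 13/14]
  11 → host 2 (new)  [load 11/14]
  10 → host 3 (new)  [load 10/14]
  9 → host 4 (new)  [load 9/14]
  9 → host 5 (new)  [load 9/14]
  9 → host 6 (new)  [load 9/14]
  8 → host 7 (new)  [load 8/14]
  5 → host 4  [load 14/14]
  3 → host 2  [load 14/14]
  3 → host 3  [load 13/14]
  3 → host 5  [load 12/14]
  3 → host 6  [load 12/14]
  3 → host 7  [load 11/14]
  2 → host 5  [load 14/14]
7 hosts opened.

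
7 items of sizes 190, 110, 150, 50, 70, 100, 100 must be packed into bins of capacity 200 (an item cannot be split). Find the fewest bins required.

Total = 190 + 150 + 110 + 100 + 100 + 70 + 50 = 770.
Lower bound: ⌈770/200⌉ = 4 bins.
A packing using 4 bins:
  bin 1: 190 = 190
  bin 2: 150 + 50 = 200
  bin 3: 110 + 70 = 180
  bin 4: 100 + 100 = 200
This matches the lower bound, so 4 is optimal.

4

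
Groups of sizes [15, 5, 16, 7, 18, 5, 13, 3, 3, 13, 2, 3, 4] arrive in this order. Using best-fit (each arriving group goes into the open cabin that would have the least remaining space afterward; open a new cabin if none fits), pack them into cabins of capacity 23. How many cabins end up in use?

5

  15 → cabin 1 (new)  [load 15/23]
  5 → cabin 1  [load 20/23]
  16 → cabin 2 (new)  [load 16/23]
  7 → cabin 2  [load 23/23]
  18 → cabin 3 (new)  [load 18/23]
  5 → cabin 3  [load 23/23]
  13 → cabin 4 (new)  [load 13/23]
  3 → cabin 1  [load 23/23]
  3 → cabin 4  [load 16/23]
  13 → cabin 5 (new)  [load 13/23]
  2 → cabin 4  [load 18/23]
  3 → cabin 4  [load 21/23]
  4 → cabin 5  [load 17/23]
5 cabins opened.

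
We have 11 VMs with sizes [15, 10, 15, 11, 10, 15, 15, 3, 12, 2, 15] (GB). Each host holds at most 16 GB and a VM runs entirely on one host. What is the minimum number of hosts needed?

9

Total = 15 + 15 + 15 + 15 + 15 + 12 + 11 + 10 + 10 + 3 + 2 = 123 GB.
Lower bound: ⌈123/16⌉ = 8 hosts.
Also, 9 VMs each exceed 8 GB, and no two of those can share a host, so at least 9 hosts are needed.
A packing using 9 hosts:
  host 1: 15 = 15
  host 2: 15 = 15
  host 3: 15 = 15
  host 4: 15 = 15
  host 5: 15 = 15
  host 6: 12 + 3 = 15
  host 7: 11 + 2 = 13
  host 8: 10 = 10
  host 9: 10 = 10
This matches the lower bound, so 9 is optimal.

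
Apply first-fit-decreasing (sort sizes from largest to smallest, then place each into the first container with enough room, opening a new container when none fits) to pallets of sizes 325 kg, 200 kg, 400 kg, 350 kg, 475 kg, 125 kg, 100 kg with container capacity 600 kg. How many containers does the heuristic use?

Sorted descending: 475, 400, 350, 325, 200, 125, 100.
  475 → container 1 (new)  [load 475/600]
  400 → container 2 (new)  [load 400/600]
  350 → container 3 (new)  [load 350/600]
  325 → container 4 (new)  [load 325/600]
  200 → container 2  [load 600/600]
  125 → container 1  [load 600/600]
  100 → container 3  [load 450/600]
4 containers opened.

4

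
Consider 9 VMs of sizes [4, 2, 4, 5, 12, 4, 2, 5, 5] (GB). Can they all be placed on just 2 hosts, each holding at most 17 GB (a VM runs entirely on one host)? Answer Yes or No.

No

Total = 43 GB; ⌈43/17⌉ = 3.
At least 3 hosts are required, but only 2 are allowed.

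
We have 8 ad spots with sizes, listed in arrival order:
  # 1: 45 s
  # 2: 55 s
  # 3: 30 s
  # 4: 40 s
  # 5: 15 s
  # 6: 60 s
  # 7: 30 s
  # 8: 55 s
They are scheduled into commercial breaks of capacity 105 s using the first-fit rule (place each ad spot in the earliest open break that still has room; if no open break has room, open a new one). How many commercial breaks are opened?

  45 → break 1 (new)  [load 45/105]
  55 → break 1  [load 100/105]
  30 → break 2 (new)  [load 30/105]
  40 → break 2  [load 70/105]
  15 → break 2  [load 85/105]
  60 → break 3 (new)  [load 60/105]
  30 → break 3  [load 90/105]
  55 → break 4 (new)  [load 55/105]
4 commercial breaks opened.

4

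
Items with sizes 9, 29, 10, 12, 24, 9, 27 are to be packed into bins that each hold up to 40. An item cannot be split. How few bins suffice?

4

Total = 29 + 27 + 24 + 12 + 10 + 9 + 9 = 120.
Lower bound: ⌈120/40⌉ = 3 bins.
A packing using 4 bins:
  bin 1: 29 + 10 = 39
  bin 2: 27 + 12 = 39
  bin 3: 24 + 9 = 33
  bin 4: 9 = 9
No arrangement into 3 bins stays within capacity, so 4 is optimal.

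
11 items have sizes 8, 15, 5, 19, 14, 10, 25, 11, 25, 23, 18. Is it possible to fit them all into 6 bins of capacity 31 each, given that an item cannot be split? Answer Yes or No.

Yes

A valid assignment using 6 bins:
  bin 1: 25 + 5 = 30
  bin 2: 25 = 25
  bin 3: 23 + 8 = 31
  bin 4: 19 + 11 = 30
  bin 5: 18 + 10 = 28
  bin 6: 15 + 14 = 29
Every load is within 31, so 6 bins suffice.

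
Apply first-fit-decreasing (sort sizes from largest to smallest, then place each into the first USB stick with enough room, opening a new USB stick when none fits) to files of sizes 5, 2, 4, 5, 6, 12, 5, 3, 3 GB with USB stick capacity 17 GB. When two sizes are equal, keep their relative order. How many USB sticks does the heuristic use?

3

Sorted descending: 12, 6, 5, 5, 5, 4, 3, 3, 2.
  12 → USB stick 1 (new)  [load 12/17]
  6 → USB stick 2 (new)  [load 6/17]
  5 → USB stick 1  [load 17/17]
  5 → USB stick 2  [load 11/17]
  5 → USB stick 2  [load 16/17]
  4 → USB stick 3 (new)  [load 4/17]
  3 → USB stick 3  [load 7/17]
  3 → USB stick 3  [load 10/17]
  2 → USB stick 3  [load 12/17]
3 USB sticks opened.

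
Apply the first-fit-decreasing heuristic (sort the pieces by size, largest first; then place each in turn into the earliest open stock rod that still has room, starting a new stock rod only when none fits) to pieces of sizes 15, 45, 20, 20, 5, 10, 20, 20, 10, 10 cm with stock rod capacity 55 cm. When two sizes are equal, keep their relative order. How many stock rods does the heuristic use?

4

Sorted descending: 45, 20, 20, 20, 20, 15, 10, 10, 10, 5.
  45 → stock rod 1 (new)  [load 45/55]
  20 → stock rod 2 (new)  [load 20/55]
  20 → stock rod 2  [load 40/55]
  20 → stock rod 3 (new)  [load 20/55]
  20 → stock rod 3  [load 40/55]
  15 → stock rod 2  [load 55/55]
  10 → stock rod 1  [load 55/55]
  10 → stock rod 3  [load 50/55]
  10 → stock rod 4 (new)  [load 10/55]
  5 → stock rod 3  [load 55/55]
4 stock rods opened.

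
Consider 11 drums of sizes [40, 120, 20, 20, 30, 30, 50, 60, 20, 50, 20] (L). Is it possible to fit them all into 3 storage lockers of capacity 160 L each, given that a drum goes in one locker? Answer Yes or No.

Yes

A valid assignment using 3 storage lockers:
  locker 1: 120 + 40 = 160
  locker 2: 60 + 50 + 50 = 160
  locker 3: 30 + 30 + 20 + 20 + 20 + 20 = 140
Every load is within 160 L, so 3 storage lockers suffice.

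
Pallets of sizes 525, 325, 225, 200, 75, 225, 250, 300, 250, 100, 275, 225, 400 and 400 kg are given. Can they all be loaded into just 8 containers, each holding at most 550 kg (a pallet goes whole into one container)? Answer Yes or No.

A valid assignment using 8 containers:
  container 1: 525 = 525
  container 2: 400 + 100 = 500
  container 3: 400 + 75 = 475
  container 4: 325 + 225 = 550
  container 5: 300 + 250 = 550
  container 6: 275 + 250 = 525
  container 7: 225 + 225 = 450
  container 8: 200 = 200
Every load is within 550 kg, so 8 containers suffice.

Yes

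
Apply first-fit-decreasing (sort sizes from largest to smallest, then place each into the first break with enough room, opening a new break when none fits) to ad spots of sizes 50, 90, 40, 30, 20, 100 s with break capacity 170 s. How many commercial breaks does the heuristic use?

Sorted descending: 100, 90, 50, 40, 30, 20.
  100 → break 1 (new)  [load 100/170]
  90 → break 2 (new)  [load 90/170]
  50 → break 1  [load 150/170]
  40 → break 2  [load 130/170]
  30 → break 2  [load 160/170]
  20 → break 1  [load 170/170]
2 commercial breaks opened.

2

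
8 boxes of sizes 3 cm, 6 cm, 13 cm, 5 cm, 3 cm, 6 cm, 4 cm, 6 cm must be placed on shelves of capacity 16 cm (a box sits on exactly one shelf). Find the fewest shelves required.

3

Total = 13 + 6 + 6 + 6 + 5 + 4 + 3 + 3 = 46 cm.
Lower bound: ⌈46/16⌉ = 3 shelves.
A packing using 3 shelves:
  shelf 1: 13 + 3 = 16
  shelf 2: 6 + 6 + 4 = 16
  shelf 3: 6 + 5 + 3 = 14
This matches the lower bound, so 3 is optimal.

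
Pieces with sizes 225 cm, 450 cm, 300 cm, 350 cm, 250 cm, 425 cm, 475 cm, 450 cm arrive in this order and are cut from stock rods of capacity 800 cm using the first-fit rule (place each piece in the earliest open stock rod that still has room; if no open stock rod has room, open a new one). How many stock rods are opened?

5

  225 → stock rod 1 (new)  [load 225/800]
  450 → stock rod 1  [load 675/800]
  300 → stock rod 2 (new)  [load 300/800]
  350 → stock rod 2  [load 650/800]
  250 → stock rod 3 (new)  [load 250/800]
  425 → stock rod 3  [load 675/800]
  475 → stock rod 4 (new)  [load 475/800]
  450 → stock rod 5 (new)  [load 450/800]
5 stock rods opened.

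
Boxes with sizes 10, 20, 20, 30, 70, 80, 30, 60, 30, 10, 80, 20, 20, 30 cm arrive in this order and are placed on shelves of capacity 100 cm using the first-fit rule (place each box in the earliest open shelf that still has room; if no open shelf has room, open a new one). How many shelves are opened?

  10 → shelf 1 (new)  [load 10/100]
  20 → shelf 1  [load 30/100]
  20 → shelf 1  [load 50/100]
  30 → shelf 1  [load 80/100]
  70 → shelf 2 (new)  [load 70/100]
  80 → shelf 3 (new)  [load 80/100]
  30 → shelf 2  [load 100/100]
  60 → shelf 4 (new)  [load 60/100]
  30 → shelf 4  [load 90/100]
  10 → shelf 1  [load 90/100]
  80 → shelf 5 (new)  [load 80/100]
  20 → shelf 3  [load 100/100]
  20 → shelf 5  [load 100/100]
  30 → shelf 6 (new)  [load 30/100]
6 shelves opened.

6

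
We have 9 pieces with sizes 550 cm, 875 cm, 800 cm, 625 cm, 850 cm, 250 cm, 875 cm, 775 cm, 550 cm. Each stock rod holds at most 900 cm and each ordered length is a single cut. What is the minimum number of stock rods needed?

8

Total = 875 + 875 + 850 + 800 + 775 + 625 + 550 + 550 + 250 = 6150 cm.
Lower bound: ⌈6150/900⌉ = 7 stock rods.
Also, 8 pieces each exceed 450 cm, and no two of those can share a stock rod, so at least 8 stock rods are needed.
A packing using 8 stock rods:
  stock rod 1: 875 = 875
  stock rod 2: 875 = 875
  stock rod 3: 850 = 850
  stock rod 4: 800 = 800
  stock rod 5: 775 = 775
  stock rod 6: 625 + 250 = 875
  stock rod 7: 550 = 550
  stock rod 8: 550 = 550
This matches the lower bound, so 8 is optimal.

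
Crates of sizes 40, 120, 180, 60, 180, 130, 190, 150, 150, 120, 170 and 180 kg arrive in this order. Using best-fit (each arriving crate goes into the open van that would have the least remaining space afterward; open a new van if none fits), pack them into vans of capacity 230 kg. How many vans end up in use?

10

  40 → van 1 (new)  [load 40/230]
  120 → van 1  [load 160/230]
  180 → van 2 (new)  [load 180/230]
  60 → van 1  [load 220/230]
  180 → van 3 (new)  [load 180/230]
  130 → van 4 (new)  [load 130/230]
  190 → van 5 (new)  [load 190/230]
  150 → van 6 (new)  [load 150/230]
  150 → van 7 (new)  [load 150/230]
  120 → van 8 (new)  [load 120/230]
  170 → van 9 (new)  [load 170/230]
  180 → van 10 (new)  [load 180/230]
10 vans opened.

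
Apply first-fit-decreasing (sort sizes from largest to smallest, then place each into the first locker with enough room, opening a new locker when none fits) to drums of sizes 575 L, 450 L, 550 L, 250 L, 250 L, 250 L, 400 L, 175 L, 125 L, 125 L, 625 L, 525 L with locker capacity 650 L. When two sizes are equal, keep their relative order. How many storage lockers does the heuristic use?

Sorted descending: 625, 575, 550, 525, 450, 400, 250, 250, 250, 175, 125, 125.
  625 → locker 1 (new)  [load 625/650]
  575 → locker 2 (new)  [load 575/650]
  550 → locker 3 (new)  [load 550/650]
  525 → locker 4 (new)  [load 525/650]
  450 → locker 5 (new)  [load 450/650]
  400 → locker 6 (new)  [load 400/650]
  250 → locker 6  [load 650/650]
  250 → locker 7 (new)  [load 250/650]
  250 → locker 7  [load 500/650]
  175 → locker 5  [load 625/650]
  125 → locker 4  [load 650/650]
  125 → locker 7  [load 625/650]
7 storage lockers opened.

7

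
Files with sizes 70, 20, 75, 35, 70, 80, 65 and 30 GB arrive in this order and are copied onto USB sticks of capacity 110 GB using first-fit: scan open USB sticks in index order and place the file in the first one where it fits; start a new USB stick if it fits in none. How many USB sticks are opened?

  70 → USB stick 1 (new)  [load 70/110]
  20 → USB stick 1  [load 90/110]
  75 → USB stick 2 (new)  [load 75/110]
  35 → USB stick 2  [load 110/110]
  70 → USB stick 3 (new)  [load 70/110]
  80 → USB stick 4 (new)  [load 80/110]
  65 → USB stick 5 (new)  [load 65/110]
  30 → USB stick 3  [load 100/110]
5 USB sticks opened.

5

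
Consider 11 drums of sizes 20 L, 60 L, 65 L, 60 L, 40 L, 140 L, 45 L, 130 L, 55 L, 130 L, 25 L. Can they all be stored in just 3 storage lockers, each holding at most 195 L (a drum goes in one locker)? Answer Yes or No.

No

Total = 770 L; ⌈770/195⌉ = 4.
At least 4 storage lockers are required, but only 3 are allowed.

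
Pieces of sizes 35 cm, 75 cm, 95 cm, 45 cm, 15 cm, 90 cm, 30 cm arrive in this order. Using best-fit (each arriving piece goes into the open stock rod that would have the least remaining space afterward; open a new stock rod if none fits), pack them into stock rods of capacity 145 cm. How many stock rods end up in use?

  35 → stock rod 1 (new)  [load 35/145]
  75 → stock rod 1  [load 110/145]
  95 → stock rod 2 (new)  [load 95/145]
  45 → stock rod 2  [load 140/145]
  15 → stock rod 1  [load 125/145]
  90 → stock rod 3 (new)  [load 90/145]
  30 → stock rod 3  [load 120/145]
3 stock rods opened.

3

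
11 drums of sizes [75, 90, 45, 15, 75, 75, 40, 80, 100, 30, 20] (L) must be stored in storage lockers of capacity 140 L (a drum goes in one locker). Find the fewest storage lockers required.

6

Total = 100 + 90 + 80 + 75 + 75 + 75 + 45 + 40 + 30 + 20 + 15 = 645 L.
Lower bound: ⌈645/140⌉ = 5 storage lockers.
Also, 6 drums each exceed 70 L, and no two of those can share a locker, so at least 6 storage lockers are needed.
A packing using 6 storage lockers:
  locker 1: 100 + 40 = 140
  locker 2: 90 + 45 = 135
  locker 3: 80 + 30 + 20 = 130
  locker 4: 75 + 15 = 90
  locker 5: 75 = 75
  locker 6: 75 = 75
This matches the lower bound, so 6 is optimal.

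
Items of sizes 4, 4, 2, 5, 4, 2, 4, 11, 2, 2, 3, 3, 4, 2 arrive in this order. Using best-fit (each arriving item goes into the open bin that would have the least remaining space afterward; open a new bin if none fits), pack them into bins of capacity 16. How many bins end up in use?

  4 → bin 1 (new)  [load 4/16]
  4 → bin 1  [load 8/16]
  2 → bin 1  [load 10/16]
  5 → bin 1  [load 15/16]
  4 → bin 2 (new)  [load 4/16]
  2 → bin 2  [load 6/16]
  4 → bin 2  [load 10/16]
  11 → bin 3 (new)  [load 11/16]
  2 → bin 3  [load 13/16]
  2 → bin 3  [load 15/16]
  3 → bin 2  [load 13/16]
  3 → bin 2  [load 16/16]
  4 → bin 4 (new)  [load 4/16]
  2 → bin 4  [load 6/16]
4 bins opened.

4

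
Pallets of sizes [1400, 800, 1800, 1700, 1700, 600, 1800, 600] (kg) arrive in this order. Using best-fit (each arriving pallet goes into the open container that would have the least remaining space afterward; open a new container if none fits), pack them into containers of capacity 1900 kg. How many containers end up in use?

  1400 → container 1 (new)  [load 1400/1900]
  800 → container 2 (new)  [load 800/1900]
  1800 → container 3 (new)  [load 1800/1900]
  1700 → container 4 (new)  [load 1700/1900]
  1700 → container 5 (new)  [load 1700/1900]
  600 → container 2  [load 1400/1900]
  1800 → container 6 (new)  [load 1800/1900]
  600 → container 7 (new)  [load 600/1900]
7 containers opened.

7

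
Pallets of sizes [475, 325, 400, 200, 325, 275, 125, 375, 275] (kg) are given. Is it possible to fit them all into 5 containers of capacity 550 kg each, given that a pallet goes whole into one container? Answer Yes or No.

No

Total = 2775 kg; ⌈2775/550⌉ = 6.
At least 6 containers are required, but only 5 are allowed.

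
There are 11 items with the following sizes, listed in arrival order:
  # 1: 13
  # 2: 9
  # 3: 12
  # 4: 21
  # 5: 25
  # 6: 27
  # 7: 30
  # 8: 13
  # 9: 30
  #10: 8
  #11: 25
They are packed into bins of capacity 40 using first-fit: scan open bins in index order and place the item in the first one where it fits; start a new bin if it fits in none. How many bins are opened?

  13 → bin 1 (new)  [load 13/40]
  9 → bin 1  [load 22/40]
  12 → bin 1  [load 34/40]
  21 → bin 2 (new)  [load 21/40]
  25 → bin 3 (new)  [load 25/40]
  27 → bin 4 (new)  [load 27/40]
  30 → bin 5 (new)  [load 30/40]
  13 → bin 2  [load 34/40]
  30 → bin 6 (new)  [load 30/40]
  8 → bin 3  [load 33/40]
  25 → bin 7 (new)  [load 25/40]
7 bins opened.

7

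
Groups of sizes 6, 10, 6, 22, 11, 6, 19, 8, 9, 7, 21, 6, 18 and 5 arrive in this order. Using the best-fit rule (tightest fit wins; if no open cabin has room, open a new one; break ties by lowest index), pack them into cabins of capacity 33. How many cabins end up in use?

6

  6 → cabin 1 (new)  [load 6/33]
  10 → cabin 1  [load 16/33]
  6 → cabin 1  [load 22/33]
  22 → cabin 2 (new)  [load 22/33]
  11 → cabin 1  [load 33/33]
  6 → cabin 2  [load 28/33]
  19 → cabin 3 (new)  [load 19/33]
  8 → cabin 3  [load 27/33]
  9 → cabin 4 (new)  [load 9/33]
  7 → cabin 4  [load 16/33]
  21 → cabin 5 (new)  [load 21/33]
  6 → cabin 3  [load 33/33]
  18 → cabin 6 (new)  [load 18/33]
  5 → cabin 2  [load 33/33]
6 cabins opened.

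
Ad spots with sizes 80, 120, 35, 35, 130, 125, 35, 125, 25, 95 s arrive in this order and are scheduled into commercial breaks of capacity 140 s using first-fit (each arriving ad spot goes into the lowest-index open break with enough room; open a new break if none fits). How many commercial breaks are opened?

7

  80 → break 1 (new)  [load 80/140]
  120 → break 2 (new)  [load 120/140]
  35 → break 1  [load 115/140]
  35 → break 3 (new)  [load 35/140]
  130 → break 4 (new)  [load 130/140]
  125 → break 5 (new)  [load 125/140]
  35 → break 3  [load 70/140]
  125 → break 6 (new)  [load 125/140]
  25 → break 1  [load 140/140]
  95 → break 7 (new)  [load 95/140]
7 commercial breaks opened.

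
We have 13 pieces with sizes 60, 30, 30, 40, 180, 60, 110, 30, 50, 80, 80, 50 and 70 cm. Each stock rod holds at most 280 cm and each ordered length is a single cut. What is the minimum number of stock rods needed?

Total = 180 + 110 + 80 + 80 + 70 + 60 + 60 + 50 + 50 + 40 + 30 + 30 + 30 = 870 cm.
Lower bound: ⌈870/280⌉ = 4 stock rods.
A packing using 4 stock rods:
  stock rod 1: 180 + 80 = 260
  stock rod 2: 110 + 80 + 70 = 260
  stock rod 3: 60 + 60 + 50 + 50 + 40 = 260
  stock rod 4: 30 + 30 + 30 = 90
This matches the lower bound, so 4 is optimal.

4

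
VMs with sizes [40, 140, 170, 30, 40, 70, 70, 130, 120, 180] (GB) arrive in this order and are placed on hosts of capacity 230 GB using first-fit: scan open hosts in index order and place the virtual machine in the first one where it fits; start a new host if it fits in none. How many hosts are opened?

6

  40 → host 1 (new)  [load 40/230]
  140 → host 1  [load 180/230]
  170 → host 2 (new)  [load 170/230]
  30 → host 1  [load 210/230]
  40 → host 2  [load 210/230]
  70 → host 3 (new)  [load 70/230]
  70 → host 3  [load 140/230]
  130 → host 4 (new)  [load 130/230]
  120 → host 5 (new)  [load 120/230]
  180 → host 6 (new)  [load 180/230]
6 hosts opened.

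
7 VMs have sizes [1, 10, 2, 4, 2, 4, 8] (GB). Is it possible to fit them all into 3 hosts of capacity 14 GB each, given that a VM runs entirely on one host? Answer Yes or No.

Yes

A valid assignment using 3 hosts:
  host 1: 10 + 4 = 14
  host 2: 8 + 4 + 2 = 14
  host 3: 2 + 1 = 3
Every load is within 14 GB, so 3 hosts suffice.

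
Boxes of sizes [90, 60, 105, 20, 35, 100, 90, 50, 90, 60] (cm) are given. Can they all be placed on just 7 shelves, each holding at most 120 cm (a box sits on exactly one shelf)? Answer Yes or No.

A valid assignment using 7 shelves:
  shelf 1: 105 = 105
  shelf 2: 100 + 20 = 120
  shelf 3: 90 = 90
  shelf 4: 90 = 90
  shelf 5: 90 = 90
  shelf 6: 60 + 60 = 120
  shelf 7: 50 + 35 = 85
Every load is within 120 cm, so 7 shelves suffice.

Yes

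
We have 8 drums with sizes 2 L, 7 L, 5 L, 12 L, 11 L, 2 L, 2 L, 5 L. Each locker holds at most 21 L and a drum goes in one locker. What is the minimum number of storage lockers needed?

3

Total = 12 + 11 + 7 + 5 + 5 + 2 + 2 + 2 = 46 L.
Lower bound: ⌈46/21⌉ = 3 storage lockers.
A packing using 3 storage lockers:
  locker 1: 12 + 7 + 2 = 21
  locker 2: 11 + 5 + 5 = 21
  locker 3: 2 + 2 = 4
This matches the lower bound, so 3 is optimal.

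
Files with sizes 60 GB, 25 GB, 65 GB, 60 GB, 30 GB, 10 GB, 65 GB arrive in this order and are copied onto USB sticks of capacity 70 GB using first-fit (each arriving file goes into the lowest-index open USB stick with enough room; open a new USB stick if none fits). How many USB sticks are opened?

  60 → USB stick 1 (new)  [load 60/70]
  25 → USB stick 2 (new)  [load 25/70]
  65 → USB stick 3 (new)  [load 65/70]
  60 → USB stick 4 (new)  [load 60/70]
  30 → USB stick 2  [load 55/70]
  10 → USB stick 1  [load 70/70]
  65 → USB stick 5 (new)  [load 65/70]
5 USB sticks opened.

5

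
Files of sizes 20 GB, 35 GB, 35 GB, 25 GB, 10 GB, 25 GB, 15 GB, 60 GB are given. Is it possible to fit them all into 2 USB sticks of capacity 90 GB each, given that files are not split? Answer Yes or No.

Total = 225 GB; ⌈225/90⌉ = 3.
At least 3 USB sticks are required, but only 2 are allowed.

No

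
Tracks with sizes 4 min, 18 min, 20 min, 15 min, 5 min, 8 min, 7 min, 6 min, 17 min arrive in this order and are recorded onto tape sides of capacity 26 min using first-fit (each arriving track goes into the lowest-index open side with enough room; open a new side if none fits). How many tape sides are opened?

  4 → side 1 (new)  [load 4/26]
  18 → side 1  [load 22/26]
  20 → side 2 (new)  [load 20/26]
  15 → side 3 (new)  [load 15/26]
  5 → side 2  [load 25/26]
  8 → side 3  [load 23/26]
  7 → side 4 (new)  [load 7/26]
  6 → side 4  [load 13/26]
  17 → side 5 (new)  [load 17/26]
5 tape sides opened.

5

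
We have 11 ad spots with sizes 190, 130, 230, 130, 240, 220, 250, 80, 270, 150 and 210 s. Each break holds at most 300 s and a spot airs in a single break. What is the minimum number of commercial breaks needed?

9

Total = 270 + 250 + 240 + 230 + 220 + 210 + 190 + 150 + 130 + 130 + 80 = 2100 s.
Lower bound: ⌈2100/300⌉ = 7 commercial breaks.
A packing using 9 commercial breaks:
  break 1: 270 = 270
  break 2: 250 = 250
  break 3: 240 = 240
  break 4: 230 = 230
  break 5: 220 + 80 = 300
  break 6: 210 = 210
  break 7: 190 = 190
  break 8: 150 + 130 = 280
  break 9: 130 = 130
No arrangement into 8 commercial breaks stays within capacity, so 9 is optimal.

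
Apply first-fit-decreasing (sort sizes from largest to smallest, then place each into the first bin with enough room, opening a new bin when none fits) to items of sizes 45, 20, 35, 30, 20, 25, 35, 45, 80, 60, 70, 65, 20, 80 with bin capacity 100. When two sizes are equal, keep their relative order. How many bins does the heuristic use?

Sorted descending: 80, 80, 70, 65, 60, 45, 45, 35, 35, 30, 25, 20, 20, 20.
  80 → bin 1 (new)  [load 80/100]
  80 → bin 2 (new)  [load 80/100]
  70 → bin 3 (new)  [load 70/100]
  65 → bin 4 (new)  [load 65/100]
  60 → bin 5 (new)  [load 60/100]
  45 → bin 6 (new)  [load 45/100]
  45 → bin 6  [load 90/100]
  35 → bin 4  [load 100/100]
  35 → bin 5  [load 95/100]
  30 → bin 3  [load 100/100]
  25 → bin 7 (new)  [load 25/100]
  20 → bin 1  [load 100/100]
  20 → bin 2  [load 100/100]
  20 → bin 7  [load 45/100]
7 bins opened.

7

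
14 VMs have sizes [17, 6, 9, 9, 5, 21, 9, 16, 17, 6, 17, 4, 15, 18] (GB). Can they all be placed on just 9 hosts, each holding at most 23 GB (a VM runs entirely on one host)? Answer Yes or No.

A valid assignment using 9 hosts:
  host 1: 21 = 21
  host 2: 18 + 5 = 23
  host 3: 17 + 6 = 23
  host 4: 17 + 6 = 23
  host 5: 17 + 4 = 21
  host 6: 16 = 16
  host 7: 15 = 15
  host 8: 9 + 9 = 18
  host 9: 9 = 9
Every load is within 23 GB, so 9 hosts suffice.

Yes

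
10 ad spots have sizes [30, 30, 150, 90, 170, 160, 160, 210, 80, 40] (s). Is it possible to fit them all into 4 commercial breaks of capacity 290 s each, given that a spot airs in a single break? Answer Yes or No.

No

Total = 1120 s; ⌈1120/290⌉ = 4.
5 ad spots each exceed half the capacity and cannot share a break, forcing at least 5 commercial breaks.
At least 5 commercial breaks are required, but only 4 are allowed.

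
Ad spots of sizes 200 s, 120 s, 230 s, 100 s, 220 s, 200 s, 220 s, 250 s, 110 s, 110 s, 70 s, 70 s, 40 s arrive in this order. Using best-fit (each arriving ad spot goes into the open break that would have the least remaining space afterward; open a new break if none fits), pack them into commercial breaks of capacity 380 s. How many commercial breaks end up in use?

6

  200 → break 1 (new)  [load 200/380]
  120 → break 1  [load 320/380]
  230 → break 2 (new)  [load 230/380]
  100 → break 2  [load 330/380]
  220 → break 3 (new)  [load 220/380]
  200 → break 4 (new)  [load 200/380]
  220 → break 5 (new)  [load 220/380]
  250 → break 6 (new)  [load 250/380]
  110 → break 6  [load 360/380]
  110 → break 3  [load 330/380]
  70 → break 5  [load 290/380]
  70 → break 5  [load 360/380]
  40 → break 2  [load 370/380]
6 commercial breaks opened.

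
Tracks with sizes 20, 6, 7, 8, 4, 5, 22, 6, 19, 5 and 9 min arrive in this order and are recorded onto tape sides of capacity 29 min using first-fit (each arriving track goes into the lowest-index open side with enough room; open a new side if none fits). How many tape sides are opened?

4

  20 → side 1 (new)  [load 20/29]
  6 → side 1  [load 26/29]
  7 → side 2 (new)  [load 7/29]
  8 → side 2  [load 15/29]
  4 → side 2  [load 19/29]
  5 → side 2  [load 24/29]
  22 → side 3 (new)  [load 22/29]
  6 → side 3  [load 28/29]
  19 → side 4 (new)  [load 19/29]
  5 → side 2  [load 29/29]
  9 → side 4  [load 28/29]
4 tape sides opened.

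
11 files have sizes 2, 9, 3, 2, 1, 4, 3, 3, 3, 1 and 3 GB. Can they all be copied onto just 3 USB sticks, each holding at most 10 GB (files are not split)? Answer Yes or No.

No

Total = 34 GB; ⌈34/10⌉ = 4.
At least 4 USB sticks are required, but only 3 are allowed.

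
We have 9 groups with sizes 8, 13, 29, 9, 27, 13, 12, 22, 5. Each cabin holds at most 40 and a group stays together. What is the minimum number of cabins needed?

Total = 29 + 27 + 22 + 13 + 13 + 12 + 9 + 8 + 5 = 138.
Lower bound: ⌈138/40⌉ = 4 cabins.
A packing using 4 cabins:
  cabin 1: 29 + 9 = 38
  cabin 2: 27 + 13 = 40
  cabin 3: 22 + 13 + 5 = 40
  cabin 4: 12 + 8 = 20
This matches the lower bound, so 4 is optimal.

4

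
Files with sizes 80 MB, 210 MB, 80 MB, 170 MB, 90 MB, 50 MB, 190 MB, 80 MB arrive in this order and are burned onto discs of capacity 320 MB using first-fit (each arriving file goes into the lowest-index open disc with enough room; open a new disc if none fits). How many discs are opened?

4

  80 → disc 1 (new)  [load 80/320]
  210 → disc 1  [load 290/320]
  80 → disc 2 (new)  [load 80/320]
  170 → disc 2  [load 250/320]
  90 → disc 3 (new)  [load 90/320]
  50 → disc 2  [load 300/320]
  190 → disc 3  [load 280/320]
  80 → disc 4 (new)  [load 80/320]
4 discs opened.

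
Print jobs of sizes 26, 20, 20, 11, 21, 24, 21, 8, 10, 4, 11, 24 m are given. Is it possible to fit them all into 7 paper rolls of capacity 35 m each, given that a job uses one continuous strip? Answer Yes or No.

Yes

A valid assignment using 7 paper rolls:
  roll 1: 26 + 8 = 34
  roll 2: 24 + 11 = 35
  roll 3: 24 + 11 = 35
  roll 4: 21 + 10 + 4 = 35
  roll 5: 21 = 21
  roll 6: 20 = 20
  roll 7: 20 = 20
Every load is within 35 m, so 7 paper rolls suffice.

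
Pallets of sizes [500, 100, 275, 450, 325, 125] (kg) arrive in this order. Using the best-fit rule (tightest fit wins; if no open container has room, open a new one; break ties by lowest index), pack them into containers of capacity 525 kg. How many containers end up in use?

  500 → container 1 (new)  [load 500/525]
  100 → container 2 (new)  [load 100/525]
  275 → container 2  [load 375/525]
  450 → container 3 (new)  [load 450/525]
  325 → container 4 (new)  [load 325/525]
  125 → container 2  [load 500/525]
4 containers opened.

4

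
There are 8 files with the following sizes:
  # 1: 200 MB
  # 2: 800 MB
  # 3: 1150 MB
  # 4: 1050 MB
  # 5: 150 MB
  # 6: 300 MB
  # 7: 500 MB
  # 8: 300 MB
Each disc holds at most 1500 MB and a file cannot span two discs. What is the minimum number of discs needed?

3

Total = 1150 + 1050 + 800 + 500 + 300 + 300 + 200 + 150 = 4450 MB.
Lower bound: ⌈4450/1500⌉ = 3 discs.
A packing using 3 discs:
  disc 1: 1150 + 300 = 1450
  disc 2: 1050 + 300 + 150 = 1500
  disc 3: 800 + 500 + 200 = 1500
This matches the lower bound, so 3 is optimal.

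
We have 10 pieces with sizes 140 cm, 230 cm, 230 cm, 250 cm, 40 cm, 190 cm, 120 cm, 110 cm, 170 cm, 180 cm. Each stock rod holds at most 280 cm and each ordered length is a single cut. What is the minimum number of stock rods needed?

Total = 250 + 230 + 230 + 190 + 180 + 170 + 140 + 120 + 110 + 40 = 1660 cm.
Lower bound: ⌈1660/280⌉ = 6 stock rods.
A packing using 7 stock rods:
  stock rod 1: 250 = 250
  stock rod 2: 230 + 40 = 270
  stock rod 3: 230 = 230
  stock rod 4: 190 = 190
  stock rod 5: 180 = 180
  stock rod 6: 170 + 110 = 280
  stock rod 7: 140 + 120 = 260
No arrangement into 6 stock rods stays within capacity, so 7 is optimal.

7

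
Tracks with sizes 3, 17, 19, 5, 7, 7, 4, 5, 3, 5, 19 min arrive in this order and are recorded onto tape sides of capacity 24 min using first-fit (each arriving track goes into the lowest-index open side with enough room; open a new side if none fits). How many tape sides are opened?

4

  3 → side 1 (new)  [load 3/24]
  17 → side 1  [load 20/24]
  19 → side 2 (new)  [load 19/24]
  5 → side 2  [load 24/24]
  7 → side 3 (new)  [load 7/24]
  7 → side 3  [load 14/24]
  4 → side 1  [load 24/24]
  5 → side 3  [load 19/24]
  3 → side 3  [load 22/24]
  5 → side 4 (new)  [load 5/24]
  19 → side 4  [load 24/24]
4 tape sides opened.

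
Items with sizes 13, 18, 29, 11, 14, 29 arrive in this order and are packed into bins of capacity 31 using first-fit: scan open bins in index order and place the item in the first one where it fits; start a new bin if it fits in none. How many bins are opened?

  13 → bin 1 (new)  [load 13/31]
  18 → bin 1  [load 31/31]
  29 → bin 2 (new)  [load 29/31]
  11 → bin 3 (new)  [load 11/31]
  14 → bin 3  [load 25/31]
  29 → bin 4 (new)  [load 29/31]
4 bins opened.

4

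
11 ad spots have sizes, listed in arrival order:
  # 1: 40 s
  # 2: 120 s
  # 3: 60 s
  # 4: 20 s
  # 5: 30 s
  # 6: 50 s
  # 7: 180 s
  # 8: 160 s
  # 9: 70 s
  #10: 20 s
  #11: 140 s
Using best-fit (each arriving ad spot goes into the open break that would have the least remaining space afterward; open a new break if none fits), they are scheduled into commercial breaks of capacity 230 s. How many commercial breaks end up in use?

  40 → break 1 (new)  [load 40/230]
  120 → break 1  [load 160/230]
  60 → break 1  [load 220/230]
  20 → break 2 (new)  [load 20/230]
  30 → break 2  [load 50/230]
  50 → break 2  [load 100/230]
  180 → break 3 (new)  [load 180/230]
  160 → break 4 (new)  [load 160/230]
  70 → break 4  [load 230/230]
  20 → break 3  [load 200/230]
  140 → break 5 (new)  [load 140/230]
5 commercial breaks opened.

5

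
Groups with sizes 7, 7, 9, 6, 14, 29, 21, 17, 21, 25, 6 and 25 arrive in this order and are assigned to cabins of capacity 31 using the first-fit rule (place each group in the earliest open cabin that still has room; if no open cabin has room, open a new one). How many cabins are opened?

7

  7 → cabin 1 (new)  [load 7/31]
  7 → cabin 1  [load 14/31]
  9 → cabin 1  [load 23/31]
  6 → cabin 1  [load 29/31]
  14 → cabin 2 (new)  [load 14/31]
  29 → cabin 3 (new)  [load 29/31]
  21 → cabin 4 (new)  [load 21/31]
  17 → cabin 2  [load 31/31]
  21 → cabin 5 (new)  [load 21/31]
  25 → cabin 6 (new)  [load 25/31]
  6 → cabin 4  [load 27/31]
  25 → cabin 7 (new)  [load 25/31]
7 cabins opened.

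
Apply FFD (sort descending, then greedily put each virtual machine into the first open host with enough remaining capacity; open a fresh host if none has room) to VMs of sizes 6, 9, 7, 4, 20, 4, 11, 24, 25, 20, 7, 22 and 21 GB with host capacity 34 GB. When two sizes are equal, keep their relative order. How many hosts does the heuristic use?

6

Sorted descending: 25, 24, 22, 21, 20, 20, 11, 9, 7, 7, 6, 4, 4.
  25 → host 1 (new)  [load 25/34]
  24 → host 2 (new)  [load 24/34]
  22 → host 3 (new)  [load 22/34]
  21 → host 4 (new)  [load 21/34]
  20 → host 5 (new)  [load 20/34]
  20 → host 6 (new)  [load 20/34]
  11 → host 3  [load 33/34]
  9 → host 1  [load 34/34]
  7 → host 2  [load 31/34]
  7 → host 4  [load 28/34]
  6 → host 4  [load 34/34]
  4 → host 5  [load 24/34]
  4 → host 5  [load 28/34]
6 hosts opened.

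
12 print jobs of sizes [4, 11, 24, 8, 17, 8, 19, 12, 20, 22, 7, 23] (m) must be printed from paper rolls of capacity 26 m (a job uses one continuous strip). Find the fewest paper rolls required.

Total = 24 + 23 + 22 + 20 + 19 + 17 + 12 + 11 + 8 + 8 + 7 + 4 = 175 m.
Lower bound: ⌈175/26⌉ = 7 paper rolls.
A packing using 8 paper rolls:
  roll 1: 24 = 24
  roll 2: 23 = 23
  roll 3: 22 + 4 = 26
  roll 4: 20 = 20
  roll 5: 19 + 7 = 26
  roll 6: 17 + 8 = 25
  roll 7: 12 + 11 = 23
  roll 8: 8 = 8
No arrangement into 7 paper rolls stays within capacity, so 8 is optimal.

8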